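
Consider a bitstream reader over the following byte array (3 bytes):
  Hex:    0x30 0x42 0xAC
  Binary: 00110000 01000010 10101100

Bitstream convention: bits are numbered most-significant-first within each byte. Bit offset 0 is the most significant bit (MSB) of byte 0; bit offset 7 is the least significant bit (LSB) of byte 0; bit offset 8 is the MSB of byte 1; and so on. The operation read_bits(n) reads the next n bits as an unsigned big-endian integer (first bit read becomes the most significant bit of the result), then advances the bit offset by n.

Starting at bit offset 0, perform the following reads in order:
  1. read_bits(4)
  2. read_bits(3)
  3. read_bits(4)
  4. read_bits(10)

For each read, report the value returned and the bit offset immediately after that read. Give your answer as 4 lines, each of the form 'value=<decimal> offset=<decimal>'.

Answer: value=3 offset=4
value=0 offset=7
value=2 offset=11
value=85 offset=21

Derivation:
Read 1: bits[0:4] width=4 -> value=3 (bin 0011); offset now 4 = byte 0 bit 4; 20 bits remain
Read 2: bits[4:7] width=3 -> value=0 (bin 000); offset now 7 = byte 0 bit 7; 17 bits remain
Read 3: bits[7:11] width=4 -> value=2 (bin 0010); offset now 11 = byte 1 bit 3; 13 bits remain
Read 4: bits[11:21] width=10 -> value=85 (bin 0001010101); offset now 21 = byte 2 bit 5; 3 bits remain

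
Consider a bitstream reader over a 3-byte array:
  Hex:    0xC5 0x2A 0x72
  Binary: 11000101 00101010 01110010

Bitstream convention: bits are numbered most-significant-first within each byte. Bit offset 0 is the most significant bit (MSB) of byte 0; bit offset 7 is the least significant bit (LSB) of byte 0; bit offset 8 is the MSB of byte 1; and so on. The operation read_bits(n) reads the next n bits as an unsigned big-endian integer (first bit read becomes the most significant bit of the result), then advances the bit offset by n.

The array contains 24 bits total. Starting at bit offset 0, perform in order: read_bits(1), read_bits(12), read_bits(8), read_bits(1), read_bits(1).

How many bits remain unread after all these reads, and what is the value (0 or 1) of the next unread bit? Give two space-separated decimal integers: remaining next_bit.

Answer: 1 0

Derivation:
Read 1: bits[0:1] width=1 -> value=1 (bin 1); offset now 1 = byte 0 bit 1; 23 bits remain
Read 2: bits[1:13] width=12 -> value=2213 (bin 100010100101); offset now 13 = byte 1 bit 5; 11 bits remain
Read 3: bits[13:21] width=8 -> value=78 (bin 01001110); offset now 21 = byte 2 bit 5; 3 bits remain
Read 4: bits[21:22] width=1 -> value=0 (bin 0); offset now 22 = byte 2 bit 6; 2 bits remain
Read 5: bits[22:23] width=1 -> value=1 (bin 1); offset now 23 = byte 2 bit 7; 1 bits remain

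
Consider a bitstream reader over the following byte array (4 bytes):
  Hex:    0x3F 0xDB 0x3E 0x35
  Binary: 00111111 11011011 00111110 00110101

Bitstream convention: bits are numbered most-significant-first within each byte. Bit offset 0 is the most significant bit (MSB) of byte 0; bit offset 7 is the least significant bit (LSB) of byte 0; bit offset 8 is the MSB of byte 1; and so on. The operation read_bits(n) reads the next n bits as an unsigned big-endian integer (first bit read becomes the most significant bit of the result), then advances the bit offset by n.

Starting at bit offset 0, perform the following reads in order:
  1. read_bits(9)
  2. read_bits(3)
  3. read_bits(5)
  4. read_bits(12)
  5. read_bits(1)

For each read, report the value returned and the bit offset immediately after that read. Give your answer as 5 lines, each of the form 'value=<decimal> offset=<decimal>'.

Read 1: bits[0:9] width=9 -> value=127 (bin 001111111); offset now 9 = byte 1 bit 1; 23 bits remain
Read 2: bits[9:12] width=3 -> value=5 (bin 101); offset now 12 = byte 1 bit 4; 20 bits remain
Read 3: bits[12:17] width=5 -> value=22 (bin 10110); offset now 17 = byte 2 bit 1; 15 bits remain
Read 4: bits[17:29] width=12 -> value=1990 (bin 011111000110); offset now 29 = byte 3 bit 5; 3 bits remain
Read 5: bits[29:30] width=1 -> value=1 (bin 1); offset now 30 = byte 3 bit 6; 2 bits remain

Answer: value=127 offset=9
value=5 offset=12
value=22 offset=17
value=1990 offset=29
value=1 offset=30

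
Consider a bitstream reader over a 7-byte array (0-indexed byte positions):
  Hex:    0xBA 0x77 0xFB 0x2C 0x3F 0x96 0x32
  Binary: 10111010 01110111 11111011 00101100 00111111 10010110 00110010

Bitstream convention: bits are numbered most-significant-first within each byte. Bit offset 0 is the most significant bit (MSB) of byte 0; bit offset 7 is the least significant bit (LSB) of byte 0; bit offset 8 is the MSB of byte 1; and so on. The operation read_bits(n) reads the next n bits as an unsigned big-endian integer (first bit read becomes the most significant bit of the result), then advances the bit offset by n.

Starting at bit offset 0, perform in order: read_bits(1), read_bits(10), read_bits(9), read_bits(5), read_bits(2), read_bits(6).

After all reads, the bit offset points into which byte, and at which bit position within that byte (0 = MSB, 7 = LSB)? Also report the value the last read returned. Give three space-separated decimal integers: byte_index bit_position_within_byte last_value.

Read 1: bits[0:1] width=1 -> value=1 (bin 1); offset now 1 = byte 0 bit 1; 55 bits remain
Read 2: bits[1:11] width=10 -> value=467 (bin 0111010011); offset now 11 = byte 1 bit 3; 45 bits remain
Read 3: bits[11:20] width=9 -> value=383 (bin 101111111); offset now 20 = byte 2 bit 4; 36 bits remain
Read 4: bits[20:25] width=5 -> value=22 (bin 10110); offset now 25 = byte 3 bit 1; 31 bits remain
Read 5: bits[25:27] width=2 -> value=1 (bin 01); offset now 27 = byte 3 bit 3; 29 bits remain
Read 6: bits[27:33] width=6 -> value=24 (bin 011000); offset now 33 = byte 4 bit 1; 23 bits remain

Answer: 4 1 24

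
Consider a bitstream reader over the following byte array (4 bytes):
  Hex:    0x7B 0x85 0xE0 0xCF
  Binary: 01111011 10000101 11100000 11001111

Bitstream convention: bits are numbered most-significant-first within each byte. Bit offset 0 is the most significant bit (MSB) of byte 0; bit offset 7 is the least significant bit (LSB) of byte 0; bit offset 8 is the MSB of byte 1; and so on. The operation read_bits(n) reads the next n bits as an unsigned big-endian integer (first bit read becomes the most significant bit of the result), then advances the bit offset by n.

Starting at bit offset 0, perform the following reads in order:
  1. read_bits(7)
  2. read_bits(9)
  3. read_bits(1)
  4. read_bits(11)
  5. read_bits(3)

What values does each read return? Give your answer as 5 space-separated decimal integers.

Answer: 61 389 1 1548 7

Derivation:
Read 1: bits[0:7] width=7 -> value=61 (bin 0111101); offset now 7 = byte 0 bit 7; 25 bits remain
Read 2: bits[7:16] width=9 -> value=389 (bin 110000101); offset now 16 = byte 2 bit 0; 16 bits remain
Read 3: bits[16:17] width=1 -> value=1 (bin 1); offset now 17 = byte 2 bit 1; 15 bits remain
Read 4: bits[17:28] width=11 -> value=1548 (bin 11000001100); offset now 28 = byte 3 bit 4; 4 bits remain
Read 5: bits[28:31] width=3 -> value=7 (bin 111); offset now 31 = byte 3 bit 7; 1 bits remain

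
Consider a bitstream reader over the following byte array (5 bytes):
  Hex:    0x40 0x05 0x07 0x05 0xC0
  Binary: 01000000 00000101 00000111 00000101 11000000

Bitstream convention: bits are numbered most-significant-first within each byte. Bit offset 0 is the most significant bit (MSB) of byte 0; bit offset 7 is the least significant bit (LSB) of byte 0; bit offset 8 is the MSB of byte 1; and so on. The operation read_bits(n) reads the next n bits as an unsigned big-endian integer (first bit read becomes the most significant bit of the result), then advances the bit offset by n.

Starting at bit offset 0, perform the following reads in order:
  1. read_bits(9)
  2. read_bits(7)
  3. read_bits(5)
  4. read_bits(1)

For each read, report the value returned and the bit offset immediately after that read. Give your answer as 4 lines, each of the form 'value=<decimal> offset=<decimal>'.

Read 1: bits[0:9] width=9 -> value=128 (bin 010000000); offset now 9 = byte 1 bit 1; 31 bits remain
Read 2: bits[9:16] width=7 -> value=5 (bin 0000101); offset now 16 = byte 2 bit 0; 24 bits remain
Read 3: bits[16:21] width=5 -> value=0 (bin 00000); offset now 21 = byte 2 bit 5; 19 bits remain
Read 4: bits[21:22] width=1 -> value=1 (bin 1); offset now 22 = byte 2 bit 6; 18 bits remain

Answer: value=128 offset=9
value=5 offset=16
value=0 offset=21
value=1 offset=22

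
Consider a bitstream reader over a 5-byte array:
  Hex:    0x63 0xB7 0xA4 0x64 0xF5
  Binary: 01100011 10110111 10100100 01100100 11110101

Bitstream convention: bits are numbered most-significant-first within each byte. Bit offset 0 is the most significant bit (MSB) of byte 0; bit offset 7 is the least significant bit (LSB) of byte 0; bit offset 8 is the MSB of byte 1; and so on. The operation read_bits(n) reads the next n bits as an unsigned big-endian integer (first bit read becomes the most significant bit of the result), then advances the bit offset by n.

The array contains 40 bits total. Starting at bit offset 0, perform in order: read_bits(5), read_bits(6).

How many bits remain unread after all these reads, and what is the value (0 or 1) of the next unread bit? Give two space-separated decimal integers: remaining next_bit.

Read 1: bits[0:5] width=5 -> value=12 (bin 01100); offset now 5 = byte 0 bit 5; 35 bits remain
Read 2: bits[5:11] width=6 -> value=29 (bin 011101); offset now 11 = byte 1 bit 3; 29 bits remain

Answer: 29 1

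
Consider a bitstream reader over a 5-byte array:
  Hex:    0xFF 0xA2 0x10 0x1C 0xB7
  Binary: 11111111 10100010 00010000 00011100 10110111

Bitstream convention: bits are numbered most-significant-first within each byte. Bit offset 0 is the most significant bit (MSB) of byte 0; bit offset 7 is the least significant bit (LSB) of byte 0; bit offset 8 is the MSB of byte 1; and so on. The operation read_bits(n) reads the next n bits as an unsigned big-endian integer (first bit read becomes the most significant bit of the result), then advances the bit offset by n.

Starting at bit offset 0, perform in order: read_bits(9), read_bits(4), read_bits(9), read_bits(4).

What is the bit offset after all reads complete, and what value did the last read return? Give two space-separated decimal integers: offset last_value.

Answer: 26 0

Derivation:
Read 1: bits[0:9] width=9 -> value=511 (bin 111111111); offset now 9 = byte 1 bit 1; 31 bits remain
Read 2: bits[9:13] width=4 -> value=4 (bin 0100); offset now 13 = byte 1 bit 5; 27 bits remain
Read 3: bits[13:22] width=9 -> value=132 (bin 010000100); offset now 22 = byte 2 bit 6; 18 bits remain
Read 4: bits[22:26] width=4 -> value=0 (bin 0000); offset now 26 = byte 3 bit 2; 14 bits remain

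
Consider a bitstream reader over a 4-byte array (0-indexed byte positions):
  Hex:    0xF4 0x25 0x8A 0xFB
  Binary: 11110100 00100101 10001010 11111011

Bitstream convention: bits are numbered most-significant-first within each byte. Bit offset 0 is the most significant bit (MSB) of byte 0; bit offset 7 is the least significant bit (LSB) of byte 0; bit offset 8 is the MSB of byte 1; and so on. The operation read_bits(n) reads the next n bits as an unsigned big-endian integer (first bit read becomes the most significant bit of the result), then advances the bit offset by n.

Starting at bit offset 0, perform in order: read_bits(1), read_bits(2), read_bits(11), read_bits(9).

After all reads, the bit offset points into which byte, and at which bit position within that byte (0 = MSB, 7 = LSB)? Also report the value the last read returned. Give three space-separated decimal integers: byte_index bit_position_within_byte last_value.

Read 1: bits[0:1] width=1 -> value=1 (bin 1); offset now 1 = byte 0 bit 1; 31 bits remain
Read 2: bits[1:3] width=2 -> value=3 (bin 11); offset now 3 = byte 0 bit 3; 29 bits remain
Read 3: bits[3:14] width=11 -> value=1289 (bin 10100001001); offset now 14 = byte 1 bit 6; 18 bits remain
Read 4: bits[14:23] width=9 -> value=197 (bin 011000101); offset now 23 = byte 2 bit 7; 9 bits remain

Answer: 2 7 197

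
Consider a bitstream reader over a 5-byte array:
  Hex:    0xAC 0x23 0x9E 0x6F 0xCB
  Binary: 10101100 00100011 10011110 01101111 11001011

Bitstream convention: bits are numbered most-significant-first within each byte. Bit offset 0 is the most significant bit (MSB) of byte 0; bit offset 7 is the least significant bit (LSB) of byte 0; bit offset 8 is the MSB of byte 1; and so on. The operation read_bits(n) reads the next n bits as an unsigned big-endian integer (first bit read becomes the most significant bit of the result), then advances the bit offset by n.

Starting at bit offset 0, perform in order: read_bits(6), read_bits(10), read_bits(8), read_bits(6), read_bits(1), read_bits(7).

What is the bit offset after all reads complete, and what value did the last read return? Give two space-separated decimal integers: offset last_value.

Read 1: bits[0:6] width=6 -> value=43 (bin 101011); offset now 6 = byte 0 bit 6; 34 bits remain
Read 2: bits[6:16] width=10 -> value=35 (bin 0000100011); offset now 16 = byte 2 bit 0; 24 bits remain
Read 3: bits[16:24] width=8 -> value=158 (bin 10011110); offset now 24 = byte 3 bit 0; 16 bits remain
Read 4: bits[24:30] width=6 -> value=27 (bin 011011); offset now 30 = byte 3 bit 6; 10 bits remain
Read 5: bits[30:31] width=1 -> value=1 (bin 1); offset now 31 = byte 3 bit 7; 9 bits remain
Read 6: bits[31:38] width=7 -> value=114 (bin 1110010); offset now 38 = byte 4 bit 6; 2 bits remain

Answer: 38 114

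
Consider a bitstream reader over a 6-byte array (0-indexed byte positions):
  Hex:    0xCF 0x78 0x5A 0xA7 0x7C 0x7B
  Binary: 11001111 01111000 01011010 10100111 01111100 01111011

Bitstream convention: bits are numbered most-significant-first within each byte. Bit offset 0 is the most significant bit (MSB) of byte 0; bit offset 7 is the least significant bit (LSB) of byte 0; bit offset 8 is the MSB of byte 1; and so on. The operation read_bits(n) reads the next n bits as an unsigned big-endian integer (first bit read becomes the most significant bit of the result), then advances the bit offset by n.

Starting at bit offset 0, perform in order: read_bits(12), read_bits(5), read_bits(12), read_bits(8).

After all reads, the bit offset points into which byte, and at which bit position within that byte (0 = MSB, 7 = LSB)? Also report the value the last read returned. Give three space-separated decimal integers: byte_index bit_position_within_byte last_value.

Answer: 4 5 239

Derivation:
Read 1: bits[0:12] width=12 -> value=3319 (bin 110011110111); offset now 12 = byte 1 bit 4; 36 bits remain
Read 2: bits[12:17] width=5 -> value=16 (bin 10000); offset now 17 = byte 2 bit 1; 31 bits remain
Read 3: bits[17:29] width=12 -> value=2900 (bin 101101010100); offset now 29 = byte 3 bit 5; 19 bits remain
Read 4: bits[29:37] width=8 -> value=239 (bin 11101111); offset now 37 = byte 4 bit 5; 11 bits remain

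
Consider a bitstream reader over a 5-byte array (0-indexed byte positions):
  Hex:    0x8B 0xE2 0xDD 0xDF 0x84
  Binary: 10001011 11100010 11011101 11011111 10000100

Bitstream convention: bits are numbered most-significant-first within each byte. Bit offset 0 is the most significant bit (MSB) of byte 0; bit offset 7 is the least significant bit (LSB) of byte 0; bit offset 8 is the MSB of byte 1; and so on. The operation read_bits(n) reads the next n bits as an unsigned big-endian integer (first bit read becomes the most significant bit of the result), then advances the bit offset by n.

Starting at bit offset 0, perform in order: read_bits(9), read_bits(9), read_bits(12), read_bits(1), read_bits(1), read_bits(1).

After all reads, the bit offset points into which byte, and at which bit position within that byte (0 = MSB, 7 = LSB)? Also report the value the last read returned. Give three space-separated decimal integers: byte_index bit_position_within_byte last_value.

Read 1: bits[0:9] width=9 -> value=279 (bin 100010111); offset now 9 = byte 1 bit 1; 31 bits remain
Read 2: bits[9:18] width=9 -> value=395 (bin 110001011); offset now 18 = byte 2 bit 2; 22 bits remain
Read 3: bits[18:30] width=12 -> value=1911 (bin 011101110111); offset now 30 = byte 3 bit 6; 10 bits remain
Read 4: bits[30:31] width=1 -> value=1 (bin 1); offset now 31 = byte 3 bit 7; 9 bits remain
Read 5: bits[31:32] width=1 -> value=1 (bin 1); offset now 32 = byte 4 bit 0; 8 bits remain
Read 6: bits[32:33] width=1 -> value=1 (bin 1); offset now 33 = byte 4 bit 1; 7 bits remain

Answer: 4 1 1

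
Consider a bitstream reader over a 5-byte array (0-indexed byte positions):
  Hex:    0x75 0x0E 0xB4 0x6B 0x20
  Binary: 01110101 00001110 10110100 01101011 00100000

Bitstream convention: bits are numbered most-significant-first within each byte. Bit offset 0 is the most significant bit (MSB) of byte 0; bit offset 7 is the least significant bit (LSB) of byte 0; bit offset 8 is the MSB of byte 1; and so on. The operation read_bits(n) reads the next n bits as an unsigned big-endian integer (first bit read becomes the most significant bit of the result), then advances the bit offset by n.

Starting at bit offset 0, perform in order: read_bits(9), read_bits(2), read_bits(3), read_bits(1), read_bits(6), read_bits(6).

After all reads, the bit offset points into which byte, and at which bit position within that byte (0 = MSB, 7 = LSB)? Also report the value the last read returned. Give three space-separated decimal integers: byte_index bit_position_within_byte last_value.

Read 1: bits[0:9] width=9 -> value=234 (bin 011101010); offset now 9 = byte 1 bit 1; 31 bits remain
Read 2: bits[9:11] width=2 -> value=0 (bin 00); offset now 11 = byte 1 bit 3; 29 bits remain
Read 3: bits[11:14] width=3 -> value=3 (bin 011); offset now 14 = byte 1 bit 6; 26 bits remain
Read 4: bits[14:15] width=1 -> value=1 (bin 1); offset now 15 = byte 1 bit 7; 25 bits remain
Read 5: bits[15:21] width=6 -> value=22 (bin 010110); offset now 21 = byte 2 bit 5; 19 bits remain
Read 6: bits[21:27] width=6 -> value=35 (bin 100011); offset now 27 = byte 3 bit 3; 13 bits remain

Answer: 3 3 35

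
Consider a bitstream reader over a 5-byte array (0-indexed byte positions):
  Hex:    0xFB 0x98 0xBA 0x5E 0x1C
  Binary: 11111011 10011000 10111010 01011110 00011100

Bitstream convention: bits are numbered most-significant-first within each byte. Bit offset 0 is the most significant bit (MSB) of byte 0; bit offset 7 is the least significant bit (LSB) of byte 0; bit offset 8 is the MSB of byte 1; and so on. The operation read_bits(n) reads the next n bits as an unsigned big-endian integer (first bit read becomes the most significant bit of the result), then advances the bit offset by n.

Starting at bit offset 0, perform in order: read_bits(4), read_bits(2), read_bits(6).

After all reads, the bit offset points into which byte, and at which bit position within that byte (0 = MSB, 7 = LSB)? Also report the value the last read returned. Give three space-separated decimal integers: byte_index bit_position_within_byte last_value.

Read 1: bits[0:4] width=4 -> value=15 (bin 1111); offset now 4 = byte 0 bit 4; 36 bits remain
Read 2: bits[4:6] width=2 -> value=2 (bin 10); offset now 6 = byte 0 bit 6; 34 bits remain
Read 3: bits[6:12] width=6 -> value=57 (bin 111001); offset now 12 = byte 1 bit 4; 28 bits remain

Answer: 1 4 57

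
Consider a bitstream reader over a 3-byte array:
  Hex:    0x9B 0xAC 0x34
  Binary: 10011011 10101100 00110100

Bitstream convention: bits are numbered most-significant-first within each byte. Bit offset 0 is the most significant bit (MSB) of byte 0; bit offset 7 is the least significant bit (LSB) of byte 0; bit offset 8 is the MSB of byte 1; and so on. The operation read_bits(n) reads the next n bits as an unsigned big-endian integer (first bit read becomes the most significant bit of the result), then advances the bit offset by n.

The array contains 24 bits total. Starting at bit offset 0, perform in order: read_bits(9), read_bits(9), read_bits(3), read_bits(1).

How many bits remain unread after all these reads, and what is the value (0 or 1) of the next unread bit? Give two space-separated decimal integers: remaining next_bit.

Read 1: bits[0:9] width=9 -> value=311 (bin 100110111); offset now 9 = byte 1 bit 1; 15 bits remain
Read 2: bits[9:18] width=9 -> value=176 (bin 010110000); offset now 18 = byte 2 bit 2; 6 bits remain
Read 3: bits[18:21] width=3 -> value=6 (bin 110); offset now 21 = byte 2 bit 5; 3 bits remain
Read 4: bits[21:22] width=1 -> value=1 (bin 1); offset now 22 = byte 2 bit 6; 2 bits remain

Answer: 2 0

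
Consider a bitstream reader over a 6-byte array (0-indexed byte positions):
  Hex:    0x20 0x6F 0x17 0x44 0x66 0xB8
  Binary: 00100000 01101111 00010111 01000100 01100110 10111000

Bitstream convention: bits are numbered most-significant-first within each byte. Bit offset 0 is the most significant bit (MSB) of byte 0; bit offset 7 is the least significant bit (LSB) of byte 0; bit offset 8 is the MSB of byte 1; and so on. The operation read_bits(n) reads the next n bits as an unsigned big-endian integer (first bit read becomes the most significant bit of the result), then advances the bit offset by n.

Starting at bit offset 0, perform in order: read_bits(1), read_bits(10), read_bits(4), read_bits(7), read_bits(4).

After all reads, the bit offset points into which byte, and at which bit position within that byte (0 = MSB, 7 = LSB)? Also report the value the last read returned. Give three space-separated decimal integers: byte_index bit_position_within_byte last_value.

Answer: 3 2 13

Derivation:
Read 1: bits[0:1] width=1 -> value=0 (bin 0); offset now 1 = byte 0 bit 1; 47 bits remain
Read 2: bits[1:11] width=10 -> value=259 (bin 0100000011); offset now 11 = byte 1 bit 3; 37 bits remain
Read 3: bits[11:15] width=4 -> value=7 (bin 0111); offset now 15 = byte 1 bit 7; 33 bits remain
Read 4: bits[15:22] width=7 -> value=69 (bin 1000101); offset now 22 = byte 2 bit 6; 26 bits remain
Read 5: bits[22:26] width=4 -> value=13 (bin 1101); offset now 26 = byte 3 bit 2; 22 bits remain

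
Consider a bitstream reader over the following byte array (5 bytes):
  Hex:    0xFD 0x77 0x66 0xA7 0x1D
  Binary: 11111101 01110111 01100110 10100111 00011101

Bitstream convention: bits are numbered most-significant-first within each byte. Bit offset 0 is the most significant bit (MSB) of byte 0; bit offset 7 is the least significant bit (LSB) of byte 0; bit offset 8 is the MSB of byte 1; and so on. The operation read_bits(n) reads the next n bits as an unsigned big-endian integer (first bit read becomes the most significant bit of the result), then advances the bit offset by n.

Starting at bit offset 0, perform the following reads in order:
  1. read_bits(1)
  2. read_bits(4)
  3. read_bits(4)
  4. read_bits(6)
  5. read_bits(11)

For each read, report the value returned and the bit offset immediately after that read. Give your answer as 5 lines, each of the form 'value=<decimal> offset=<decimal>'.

Answer: value=1 offset=1
value=15 offset=5
value=10 offset=9
value=59 offset=15
value=1434 offset=26

Derivation:
Read 1: bits[0:1] width=1 -> value=1 (bin 1); offset now 1 = byte 0 bit 1; 39 bits remain
Read 2: bits[1:5] width=4 -> value=15 (bin 1111); offset now 5 = byte 0 bit 5; 35 bits remain
Read 3: bits[5:9] width=4 -> value=10 (bin 1010); offset now 9 = byte 1 bit 1; 31 bits remain
Read 4: bits[9:15] width=6 -> value=59 (bin 111011); offset now 15 = byte 1 bit 7; 25 bits remain
Read 5: bits[15:26] width=11 -> value=1434 (bin 10110011010); offset now 26 = byte 3 bit 2; 14 bits remain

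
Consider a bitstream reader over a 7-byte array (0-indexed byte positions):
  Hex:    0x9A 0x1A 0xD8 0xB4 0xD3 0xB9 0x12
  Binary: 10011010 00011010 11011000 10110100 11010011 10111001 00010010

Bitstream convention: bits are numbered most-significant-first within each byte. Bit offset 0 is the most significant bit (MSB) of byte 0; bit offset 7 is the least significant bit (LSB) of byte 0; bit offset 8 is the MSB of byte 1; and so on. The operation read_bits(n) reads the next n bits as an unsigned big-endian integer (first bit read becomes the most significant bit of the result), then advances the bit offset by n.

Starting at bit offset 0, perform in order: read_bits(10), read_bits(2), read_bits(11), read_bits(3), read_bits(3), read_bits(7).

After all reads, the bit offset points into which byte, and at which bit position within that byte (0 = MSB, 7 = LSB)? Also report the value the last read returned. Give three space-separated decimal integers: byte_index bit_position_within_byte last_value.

Answer: 4 4 77

Derivation:
Read 1: bits[0:10] width=10 -> value=616 (bin 1001101000); offset now 10 = byte 1 bit 2; 46 bits remain
Read 2: bits[10:12] width=2 -> value=1 (bin 01); offset now 12 = byte 1 bit 4; 44 bits remain
Read 3: bits[12:23] width=11 -> value=1388 (bin 10101101100); offset now 23 = byte 2 bit 7; 33 bits remain
Read 4: bits[23:26] width=3 -> value=2 (bin 010); offset now 26 = byte 3 bit 2; 30 bits remain
Read 5: bits[26:29] width=3 -> value=6 (bin 110); offset now 29 = byte 3 bit 5; 27 bits remain
Read 6: bits[29:36] width=7 -> value=77 (bin 1001101); offset now 36 = byte 4 bit 4; 20 bits remain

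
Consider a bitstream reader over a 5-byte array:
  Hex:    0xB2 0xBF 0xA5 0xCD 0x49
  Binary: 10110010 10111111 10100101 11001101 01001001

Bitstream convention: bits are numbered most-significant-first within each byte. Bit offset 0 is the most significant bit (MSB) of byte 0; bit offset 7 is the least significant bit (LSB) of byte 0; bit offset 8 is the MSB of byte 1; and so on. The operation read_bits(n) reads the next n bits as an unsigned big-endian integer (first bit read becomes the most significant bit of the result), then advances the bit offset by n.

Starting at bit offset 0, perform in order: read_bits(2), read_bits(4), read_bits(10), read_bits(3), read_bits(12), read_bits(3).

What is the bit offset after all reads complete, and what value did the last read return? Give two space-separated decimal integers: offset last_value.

Answer: 34 5

Derivation:
Read 1: bits[0:2] width=2 -> value=2 (bin 10); offset now 2 = byte 0 bit 2; 38 bits remain
Read 2: bits[2:6] width=4 -> value=12 (bin 1100); offset now 6 = byte 0 bit 6; 34 bits remain
Read 3: bits[6:16] width=10 -> value=703 (bin 1010111111); offset now 16 = byte 2 bit 0; 24 bits remain
Read 4: bits[16:19] width=3 -> value=5 (bin 101); offset now 19 = byte 2 bit 3; 21 bits remain
Read 5: bits[19:31] width=12 -> value=742 (bin 001011100110); offset now 31 = byte 3 bit 7; 9 bits remain
Read 6: bits[31:34] width=3 -> value=5 (bin 101); offset now 34 = byte 4 bit 2; 6 bits remain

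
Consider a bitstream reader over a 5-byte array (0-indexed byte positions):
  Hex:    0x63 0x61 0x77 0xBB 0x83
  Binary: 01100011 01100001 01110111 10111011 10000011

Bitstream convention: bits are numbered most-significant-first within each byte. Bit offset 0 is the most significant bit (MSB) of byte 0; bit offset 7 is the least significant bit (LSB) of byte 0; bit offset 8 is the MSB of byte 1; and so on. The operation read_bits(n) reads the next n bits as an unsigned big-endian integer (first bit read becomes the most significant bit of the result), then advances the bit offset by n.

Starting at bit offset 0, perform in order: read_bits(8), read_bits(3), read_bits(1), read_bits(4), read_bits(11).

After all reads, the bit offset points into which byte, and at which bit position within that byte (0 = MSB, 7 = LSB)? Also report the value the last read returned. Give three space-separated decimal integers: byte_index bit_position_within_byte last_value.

Read 1: bits[0:8] width=8 -> value=99 (bin 01100011); offset now 8 = byte 1 bit 0; 32 bits remain
Read 2: bits[8:11] width=3 -> value=3 (bin 011); offset now 11 = byte 1 bit 3; 29 bits remain
Read 3: bits[11:12] width=1 -> value=0 (bin 0); offset now 12 = byte 1 bit 4; 28 bits remain
Read 4: bits[12:16] width=4 -> value=1 (bin 0001); offset now 16 = byte 2 bit 0; 24 bits remain
Read 5: bits[16:27] width=11 -> value=957 (bin 01110111101); offset now 27 = byte 3 bit 3; 13 bits remain

Answer: 3 3 957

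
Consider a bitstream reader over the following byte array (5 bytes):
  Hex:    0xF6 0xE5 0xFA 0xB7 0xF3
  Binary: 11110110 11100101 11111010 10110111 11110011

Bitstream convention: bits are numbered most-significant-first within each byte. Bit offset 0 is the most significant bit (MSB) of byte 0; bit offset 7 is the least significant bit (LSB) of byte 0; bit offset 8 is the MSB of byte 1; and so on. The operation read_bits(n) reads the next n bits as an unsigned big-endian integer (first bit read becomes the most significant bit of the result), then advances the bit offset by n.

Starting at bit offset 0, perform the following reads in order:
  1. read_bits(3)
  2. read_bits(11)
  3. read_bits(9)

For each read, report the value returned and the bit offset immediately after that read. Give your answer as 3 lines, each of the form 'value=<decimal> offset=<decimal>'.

Answer: value=7 offset=3
value=1465 offset=14
value=253 offset=23

Derivation:
Read 1: bits[0:3] width=3 -> value=7 (bin 111); offset now 3 = byte 0 bit 3; 37 bits remain
Read 2: bits[3:14] width=11 -> value=1465 (bin 10110111001); offset now 14 = byte 1 bit 6; 26 bits remain
Read 3: bits[14:23] width=9 -> value=253 (bin 011111101); offset now 23 = byte 2 bit 7; 17 bits remain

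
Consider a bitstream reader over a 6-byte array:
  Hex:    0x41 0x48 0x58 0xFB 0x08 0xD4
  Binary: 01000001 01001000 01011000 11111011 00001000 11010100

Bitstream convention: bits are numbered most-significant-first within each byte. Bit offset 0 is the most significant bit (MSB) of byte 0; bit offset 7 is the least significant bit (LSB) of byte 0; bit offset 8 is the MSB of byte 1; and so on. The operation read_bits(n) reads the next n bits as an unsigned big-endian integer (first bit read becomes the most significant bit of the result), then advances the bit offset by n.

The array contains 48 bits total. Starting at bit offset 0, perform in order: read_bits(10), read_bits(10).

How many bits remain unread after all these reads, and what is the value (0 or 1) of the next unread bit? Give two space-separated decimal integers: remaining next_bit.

Read 1: bits[0:10] width=10 -> value=261 (bin 0100000101); offset now 10 = byte 1 bit 2; 38 bits remain
Read 2: bits[10:20] width=10 -> value=133 (bin 0010000101); offset now 20 = byte 2 bit 4; 28 bits remain

Answer: 28 1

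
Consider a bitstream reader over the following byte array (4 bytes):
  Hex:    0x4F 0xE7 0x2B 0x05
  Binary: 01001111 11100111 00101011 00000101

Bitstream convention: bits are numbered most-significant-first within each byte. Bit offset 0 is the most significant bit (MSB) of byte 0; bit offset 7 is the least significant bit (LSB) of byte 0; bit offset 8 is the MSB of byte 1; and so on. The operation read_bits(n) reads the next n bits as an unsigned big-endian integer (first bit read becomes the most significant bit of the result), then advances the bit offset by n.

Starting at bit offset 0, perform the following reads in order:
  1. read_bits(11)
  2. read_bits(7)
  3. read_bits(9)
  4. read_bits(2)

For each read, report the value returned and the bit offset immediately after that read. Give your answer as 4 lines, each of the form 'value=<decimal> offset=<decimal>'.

Answer: value=639 offset=11
value=28 offset=18
value=344 offset=27
value=0 offset=29

Derivation:
Read 1: bits[0:11] width=11 -> value=639 (bin 01001111111); offset now 11 = byte 1 bit 3; 21 bits remain
Read 2: bits[11:18] width=7 -> value=28 (bin 0011100); offset now 18 = byte 2 bit 2; 14 bits remain
Read 3: bits[18:27] width=9 -> value=344 (bin 101011000); offset now 27 = byte 3 bit 3; 5 bits remain
Read 4: bits[27:29] width=2 -> value=0 (bin 00); offset now 29 = byte 3 bit 5; 3 bits remain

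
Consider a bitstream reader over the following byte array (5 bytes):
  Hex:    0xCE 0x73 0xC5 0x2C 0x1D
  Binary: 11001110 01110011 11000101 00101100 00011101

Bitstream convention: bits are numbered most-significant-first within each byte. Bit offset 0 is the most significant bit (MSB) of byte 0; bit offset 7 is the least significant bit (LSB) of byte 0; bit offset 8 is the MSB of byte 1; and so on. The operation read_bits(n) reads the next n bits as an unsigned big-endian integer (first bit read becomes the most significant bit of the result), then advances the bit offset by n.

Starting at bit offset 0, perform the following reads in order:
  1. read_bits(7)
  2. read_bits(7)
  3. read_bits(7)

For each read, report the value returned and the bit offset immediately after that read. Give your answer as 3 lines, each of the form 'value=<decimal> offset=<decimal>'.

Answer: value=103 offset=7
value=28 offset=14
value=120 offset=21

Derivation:
Read 1: bits[0:7] width=7 -> value=103 (bin 1100111); offset now 7 = byte 0 bit 7; 33 bits remain
Read 2: bits[7:14] width=7 -> value=28 (bin 0011100); offset now 14 = byte 1 bit 6; 26 bits remain
Read 3: bits[14:21] width=7 -> value=120 (bin 1111000); offset now 21 = byte 2 bit 5; 19 bits remain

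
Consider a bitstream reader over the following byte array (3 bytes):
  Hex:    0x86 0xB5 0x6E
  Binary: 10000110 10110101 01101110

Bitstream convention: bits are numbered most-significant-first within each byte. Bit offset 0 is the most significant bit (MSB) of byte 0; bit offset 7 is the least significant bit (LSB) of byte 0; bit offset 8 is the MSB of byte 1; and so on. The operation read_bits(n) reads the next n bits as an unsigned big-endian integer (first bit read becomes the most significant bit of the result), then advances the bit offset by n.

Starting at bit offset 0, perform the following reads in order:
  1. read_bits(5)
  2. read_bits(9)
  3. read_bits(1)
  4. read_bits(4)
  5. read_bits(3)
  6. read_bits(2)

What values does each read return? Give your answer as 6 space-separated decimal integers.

Read 1: bits[0:5] width=5 -> value=16 (bin 10000); offset now 5 = byte 0 bit 5; 19 bits remain
Read 2: bits[5:14] width=9 -> value=429 (bin 110101101); offset now 14 = byte 1 bit 6; 10 bits remain
Read 3: bits[14:15] width=1 -> value=0 (bin 0); offset now 15 = byte 1 bit 7; 9 bits remain
Read 4: bits[15:19] width=4 -> value=11 (bin 1011); offset now 19 = byte 2 bit 3; 5 bits remain
Read 5: bits[19:22] width=3 -> value=3 (bin 011); offset now 22 = byte 2 bit 6; 2 bits remain
Read 6: bits[22:24] width=2 -> value=2 (bin 10); offset now 24 = byte 3 bit 0; 0 bits remain

Answer: 16 429 0 11 3 2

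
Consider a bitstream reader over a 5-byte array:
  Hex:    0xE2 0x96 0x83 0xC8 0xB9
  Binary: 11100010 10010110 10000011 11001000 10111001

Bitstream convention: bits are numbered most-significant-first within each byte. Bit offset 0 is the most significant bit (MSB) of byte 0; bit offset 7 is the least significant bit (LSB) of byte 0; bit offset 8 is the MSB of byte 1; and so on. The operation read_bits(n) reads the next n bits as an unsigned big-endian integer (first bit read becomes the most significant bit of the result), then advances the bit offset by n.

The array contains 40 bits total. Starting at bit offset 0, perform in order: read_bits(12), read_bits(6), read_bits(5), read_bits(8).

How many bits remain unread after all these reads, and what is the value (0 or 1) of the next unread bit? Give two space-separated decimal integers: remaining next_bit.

Answer: 9 0

Derivation:
Read 1: bits[0:12] width=12 -> value=3625 (bin 111000101001); offset now 12 = byte 1 bit 4; 28 bits remain
Read 2: bits[12:18] width=6 -> value=26 (bin 011010); offset now 18 = byte 2 bit 2; 22 bits remain
Read 3: bits[18:23] width=5 -> value=1 (bin 00001); offset now 23 = byte 2 bit 7; 17 bits remain
Read 4: bits[23:31] width=8 -> value=228 (bin 11100100); offset now 31 = byte 3 bit 7; 9 bits remain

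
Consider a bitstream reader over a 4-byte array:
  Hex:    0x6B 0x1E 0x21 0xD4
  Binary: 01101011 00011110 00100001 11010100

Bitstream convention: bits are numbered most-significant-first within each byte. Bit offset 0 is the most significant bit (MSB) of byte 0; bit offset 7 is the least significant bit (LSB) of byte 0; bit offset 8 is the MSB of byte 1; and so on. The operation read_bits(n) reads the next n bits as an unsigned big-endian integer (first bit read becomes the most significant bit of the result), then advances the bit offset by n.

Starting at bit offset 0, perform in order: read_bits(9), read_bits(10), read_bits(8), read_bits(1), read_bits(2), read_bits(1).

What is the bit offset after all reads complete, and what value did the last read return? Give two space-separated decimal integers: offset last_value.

Read 1: bits[0:9] width=9 -> value=214 (bin 011010110); offset now 9 = byte 1 bit 1; 23 bits remain
Read 2: bits[9:19] width=10 -> value=241 (bin 0011110001); offset now 19 = byte 2 bit 3; 13 bits remain
Read 3: bits[19:27] width=8 -> value=14 (bin 00001110); offset now 27 = byte 3 bit 3; 5 bits remain
Read 4: bits[27:28] width=1 -> value=1 (bin 1); offset now 28 = byte 3 bit 4; 4 bits remain
Read 5: bits[28:30] width=2 -> value=1 (bin 01); offset now 30 = byte 3 bit 6; 2 bits remain
Read 6: bits[30:31] width=1 -> value=0 (bin 0); offset now 31 = byte 3 bit 7; 1 bits remain

Answer: 31 0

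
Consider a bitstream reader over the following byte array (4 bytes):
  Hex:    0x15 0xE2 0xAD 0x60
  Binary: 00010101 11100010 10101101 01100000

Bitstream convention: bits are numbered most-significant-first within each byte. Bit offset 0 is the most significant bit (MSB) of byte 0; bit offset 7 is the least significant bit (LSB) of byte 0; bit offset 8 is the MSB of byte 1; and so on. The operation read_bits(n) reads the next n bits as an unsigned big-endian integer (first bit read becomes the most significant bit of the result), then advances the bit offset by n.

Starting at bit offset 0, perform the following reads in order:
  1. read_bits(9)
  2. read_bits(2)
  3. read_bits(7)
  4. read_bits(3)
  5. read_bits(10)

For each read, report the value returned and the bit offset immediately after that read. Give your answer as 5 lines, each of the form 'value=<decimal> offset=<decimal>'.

Answer: value=43 offset=9
value=3 offset=11
value=10 offset=18
value=5 offset=21
value=688 offset=31

Derivation:
Read 1: bits[0:9] width=9 -> value=43 (bin 000101011); offset now 9 = byte 1 bit 1; 23 bits remain
Read 2: bits[9:11] width=2 -> value=3 (bin 11); offset now 11 = byte 1 bit 3; 21 bits remain
Read 3: bits[11:18] width=7 -> value=10 (bin 0001010); offset now 18 = byte 2 bit 2; 14 bits remain
Read 4: bits[18:21] width=3 -> value=5 (bin 101); offset now 21 = byte 2 bit 5; 11 bits remain
Read 5: bits[21:31] width=10 -> value=688 (bin 1010110000); offset now 31 = byte 3 bit 7; 1 bits remain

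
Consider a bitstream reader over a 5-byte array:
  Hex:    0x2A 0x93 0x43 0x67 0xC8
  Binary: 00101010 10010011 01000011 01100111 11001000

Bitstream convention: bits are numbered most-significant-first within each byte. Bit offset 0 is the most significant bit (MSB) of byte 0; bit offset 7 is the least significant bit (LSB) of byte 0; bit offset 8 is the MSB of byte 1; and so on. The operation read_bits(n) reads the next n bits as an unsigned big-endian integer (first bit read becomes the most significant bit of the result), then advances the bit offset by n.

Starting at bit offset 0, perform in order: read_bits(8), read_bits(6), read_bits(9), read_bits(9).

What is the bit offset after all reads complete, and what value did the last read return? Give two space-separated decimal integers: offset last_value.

Read 1: bits[0:8] width=8 -> value=42 (bin 00101010); offset now 8 = byte 1 bit 0; 32 bits remain
Read 2: bits[8:14] width=6 -> value=36 (bin 100100); offset now 14 = byte 1 bit 6; 26 bits remain
Read 3: bits[14:23] width=9 -> value=417 (bin 110100001); offset now 23 = byte 2 bit 7; 17 bits remain
Read 4: bits[23:32] width=9 -> value=359 (bin 101100111); offset now 32 = byte 4 bit 0; 8 bits remain

Answer: 32 359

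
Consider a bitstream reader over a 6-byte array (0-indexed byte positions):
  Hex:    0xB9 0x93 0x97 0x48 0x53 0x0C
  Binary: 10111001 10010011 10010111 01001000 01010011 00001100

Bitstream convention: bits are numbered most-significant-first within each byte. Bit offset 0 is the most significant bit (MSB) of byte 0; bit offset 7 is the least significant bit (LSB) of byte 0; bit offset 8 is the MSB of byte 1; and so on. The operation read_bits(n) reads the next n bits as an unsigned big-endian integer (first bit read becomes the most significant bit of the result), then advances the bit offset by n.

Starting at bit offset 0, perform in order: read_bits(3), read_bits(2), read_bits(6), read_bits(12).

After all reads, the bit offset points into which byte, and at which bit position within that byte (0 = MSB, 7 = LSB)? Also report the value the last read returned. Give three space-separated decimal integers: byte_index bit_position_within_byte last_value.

Read 1: bits[0:3] width=3 -> value=5 (bin 101); offset now 3 = byte 0 bit 3; 45 bits remain
Read 2: bits[3:5] width=2 -> value=3 (bin 11); offset now 5 = byte 0 bit 5; 43 bits remain
Read 3: bits[5:11] width=6 -> value=12 (bin 001100); offset now 11 = byte 1 bit 3; 37 bits remain
Read 4: bits[11:23] width=12 -> value=2507 (bin 100111001011); offset now 23 = byte 2 bit 7; 25 bits remain

Answer: 2 7 2507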